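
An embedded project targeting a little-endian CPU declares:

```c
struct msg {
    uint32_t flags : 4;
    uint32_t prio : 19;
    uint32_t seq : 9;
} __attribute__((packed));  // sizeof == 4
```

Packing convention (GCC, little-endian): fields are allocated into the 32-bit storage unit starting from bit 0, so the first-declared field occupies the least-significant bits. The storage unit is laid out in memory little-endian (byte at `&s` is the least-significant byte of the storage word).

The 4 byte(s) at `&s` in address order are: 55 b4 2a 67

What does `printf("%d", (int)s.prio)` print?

[0]=0x55 [1]=0xb4 [2]=0x2a [3]=0x67 (little-endian) → word 0x672ab455
flags [0+:4] = (word>>0) & 0xf = 5
prio [4+:19] = (word>>4) & 0x7ffff = 174917  ←
seq [23+:9] = (word>>23) & 0x1ff = 206

174917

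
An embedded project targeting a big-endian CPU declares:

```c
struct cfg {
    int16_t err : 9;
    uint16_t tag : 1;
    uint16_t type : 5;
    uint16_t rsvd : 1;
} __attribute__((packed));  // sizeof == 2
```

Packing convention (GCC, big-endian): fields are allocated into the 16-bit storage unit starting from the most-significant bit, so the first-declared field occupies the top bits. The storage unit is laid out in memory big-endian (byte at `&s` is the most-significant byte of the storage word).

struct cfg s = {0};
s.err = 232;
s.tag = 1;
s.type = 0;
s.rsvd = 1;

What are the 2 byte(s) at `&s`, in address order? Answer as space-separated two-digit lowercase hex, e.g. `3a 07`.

err:9 = 232 → 0xe8 << 7 → word 0x7400
tag:1 = 1 → 0x1 << 6 → word 0x7440
type:5 = 0 → 0x0 << 1 → word 0x7440
rsvd:1 = 1 → 0x1 << 0 → word 0x7441
word = 0x7441 → big-endian bytes:
  [0]=0x74  [1]=0x41

74 41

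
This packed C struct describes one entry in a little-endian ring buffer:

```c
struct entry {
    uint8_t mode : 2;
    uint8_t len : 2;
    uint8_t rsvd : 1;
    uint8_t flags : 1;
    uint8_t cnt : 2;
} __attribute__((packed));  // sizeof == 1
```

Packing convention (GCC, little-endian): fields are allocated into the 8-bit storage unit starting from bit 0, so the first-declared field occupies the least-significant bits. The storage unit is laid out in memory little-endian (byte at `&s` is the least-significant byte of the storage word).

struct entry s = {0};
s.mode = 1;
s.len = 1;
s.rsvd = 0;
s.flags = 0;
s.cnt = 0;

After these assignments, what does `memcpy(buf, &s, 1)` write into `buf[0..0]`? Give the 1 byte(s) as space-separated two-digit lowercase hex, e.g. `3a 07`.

mode:2 = 1 → 0x1 << 0 → word 0x01
len:2 = 1 → 0x1 << 2 → word 0x05
rsvd:1 = 0 → 0x0 << 4 → word 0x05
flags:1 = 0 → 0x0 << 5 → word 0x05
cnt:2 = 0 → 0x0 << 6 → word 0x05
word = 0x05 → little-endian bytes:
  [0]=0x05

05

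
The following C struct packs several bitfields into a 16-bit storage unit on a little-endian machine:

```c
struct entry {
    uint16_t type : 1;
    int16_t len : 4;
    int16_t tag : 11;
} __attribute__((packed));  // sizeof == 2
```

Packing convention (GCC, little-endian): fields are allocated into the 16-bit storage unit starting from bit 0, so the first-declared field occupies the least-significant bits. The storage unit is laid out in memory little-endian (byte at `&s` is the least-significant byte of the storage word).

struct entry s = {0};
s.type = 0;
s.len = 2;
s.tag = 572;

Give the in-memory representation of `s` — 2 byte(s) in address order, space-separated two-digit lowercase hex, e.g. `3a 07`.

[0+:1] type=0 & 0x1 = 0x0; word=0x0000
[1+:4] len=2 & 0xf = 0x2; word=0x0004
[5+:11] tag=572 & 0x7ff = 0x23c; word=0x4784
word = 0x4784 → little-endian bytes:
  [0]=0x84  [1]=0x47

84 47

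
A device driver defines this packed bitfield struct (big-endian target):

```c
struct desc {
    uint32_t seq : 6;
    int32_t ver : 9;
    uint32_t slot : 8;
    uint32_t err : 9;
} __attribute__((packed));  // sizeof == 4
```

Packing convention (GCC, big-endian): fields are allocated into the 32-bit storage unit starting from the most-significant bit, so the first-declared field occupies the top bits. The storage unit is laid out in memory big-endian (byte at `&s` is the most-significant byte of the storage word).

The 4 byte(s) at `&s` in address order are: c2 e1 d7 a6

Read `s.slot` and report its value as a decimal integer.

[0]=0xc2 [1]=0xe1 [2]=0xd7 [3]=0xa6 (big-endian) → word 0xc2e1d7a6
seq:6 @ bit 26 → (0xc2e1d7a6>>26)&0x3f = 0x30
ver:9 @ bit 17 → (0xc2e1d7a6>>17)&0x1ff = 0x170
slot:8 @ bit 9 → (0xc2e1d7a6>>9)&0xff = 0xeb  ←
err:9 @ bit 0 → (0xc2e1d7a6>>0)&0x1ff = 0x1a6

235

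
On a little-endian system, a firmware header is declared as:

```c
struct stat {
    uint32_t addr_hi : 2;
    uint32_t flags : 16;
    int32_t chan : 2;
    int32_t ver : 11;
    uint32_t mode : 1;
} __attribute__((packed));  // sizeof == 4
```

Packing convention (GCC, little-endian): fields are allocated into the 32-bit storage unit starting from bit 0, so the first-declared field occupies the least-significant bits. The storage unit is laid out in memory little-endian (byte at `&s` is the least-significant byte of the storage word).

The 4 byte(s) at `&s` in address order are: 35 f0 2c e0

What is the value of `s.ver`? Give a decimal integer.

-510

[0]=0x35 [1]=0xf0 [2]=0x2c [3]=0xe0 (little-endian) → word 0xe02cf035
addr_hi [0+:2] = (word>>0) & 0x3 = 1
flags [2+:16] = (word>>2) & 0xffff = 15373
chan [18+:2] = (word>>18) & 0x3 = 3
ver [20+:11] = (word>>20) & 0x7ff = 1538  ←
mode [31+:1] = (word>>31) & 0x1 = 1
ver signed 11b, MSB=1: 1538 - 2048 = -510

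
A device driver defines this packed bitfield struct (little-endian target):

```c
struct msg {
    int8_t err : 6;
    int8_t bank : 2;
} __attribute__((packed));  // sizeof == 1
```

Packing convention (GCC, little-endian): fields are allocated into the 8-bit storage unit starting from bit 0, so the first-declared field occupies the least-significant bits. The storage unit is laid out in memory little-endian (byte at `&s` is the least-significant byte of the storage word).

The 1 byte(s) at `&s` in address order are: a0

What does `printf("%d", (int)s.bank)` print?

-2

[0]=0xa0 (little-endian) → word 0xa0
err:6 @ bit 0 → (0xa0>>0)&0x3f = 0x20
bank:2 @ bit 6 → (0xa0>>6)&0x3 = 0x2  ←
bank signed 2b, MSB=1: 2 - 4 = -2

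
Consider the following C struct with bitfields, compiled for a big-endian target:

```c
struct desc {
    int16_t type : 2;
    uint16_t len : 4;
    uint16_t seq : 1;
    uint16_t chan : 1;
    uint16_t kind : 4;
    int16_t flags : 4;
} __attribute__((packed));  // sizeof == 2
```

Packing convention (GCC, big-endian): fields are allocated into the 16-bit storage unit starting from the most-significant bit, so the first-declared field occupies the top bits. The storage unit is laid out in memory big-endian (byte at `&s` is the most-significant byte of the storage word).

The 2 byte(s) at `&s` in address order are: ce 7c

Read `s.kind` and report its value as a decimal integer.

7

[0]=0xce [1]=0x7c (big-endian) → word 0xce7c
type [14+:2] = (word>>14) & 0x3 = 3
len [10+:4] = (word>>10) & 0xf = 3
seq [9+:1] = (word>>9) & 0x1 = 1
chan [8+:1] = (word>>8) & 0x1 = 0
kind [4+:4] = (word>>4) & 0xf = 7  ←
flags [0+:4] = (word>>0) & 0xf = 12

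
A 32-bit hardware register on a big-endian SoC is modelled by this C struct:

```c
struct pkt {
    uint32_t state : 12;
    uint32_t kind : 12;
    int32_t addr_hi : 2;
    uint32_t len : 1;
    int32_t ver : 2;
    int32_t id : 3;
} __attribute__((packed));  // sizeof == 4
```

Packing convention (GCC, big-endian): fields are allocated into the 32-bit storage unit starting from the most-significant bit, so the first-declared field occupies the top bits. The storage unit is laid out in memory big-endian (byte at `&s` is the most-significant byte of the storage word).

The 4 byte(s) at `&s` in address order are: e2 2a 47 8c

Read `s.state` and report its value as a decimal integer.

3618

[0]=0xe2 [1]=0x2a [2]=0x47 [3]=0x8c (big-endian) → word 0xe22a478c
state [20+:12] = (word>>20) & 0xfff = 3618  ←
kind [8+:12] = (word>>8) & 0xfff = 2631
addr_hi [6+:2] = (word>>6) & 0x3 = 2
len [5+:1] = (word>>5) & 0x1 = 0
ver [3+:2] = (word>>3) & 0x3 = 1
id [0+:3] = (word>>0) & 0x7 = 4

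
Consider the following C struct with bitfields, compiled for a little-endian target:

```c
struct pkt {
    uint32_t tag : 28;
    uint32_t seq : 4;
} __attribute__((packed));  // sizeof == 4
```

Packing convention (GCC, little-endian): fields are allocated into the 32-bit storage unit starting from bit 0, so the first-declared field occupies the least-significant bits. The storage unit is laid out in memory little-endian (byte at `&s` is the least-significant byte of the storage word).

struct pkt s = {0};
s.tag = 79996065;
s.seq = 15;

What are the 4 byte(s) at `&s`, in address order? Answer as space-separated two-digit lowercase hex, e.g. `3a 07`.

tag (28b) val=79996065 bits=0x4c4a4a1 at bit 0: 0x04c4a4a1
seq (4b) val=15 bits=0xf at bit 28: 0xf4c4a4a1
word = 0xf4c4a4a1 → little-endian bytes:
  [0]=0xa1  [1]=0xa4  [2]=0xc4  [3]=0xf4

a1 a4 c4 f4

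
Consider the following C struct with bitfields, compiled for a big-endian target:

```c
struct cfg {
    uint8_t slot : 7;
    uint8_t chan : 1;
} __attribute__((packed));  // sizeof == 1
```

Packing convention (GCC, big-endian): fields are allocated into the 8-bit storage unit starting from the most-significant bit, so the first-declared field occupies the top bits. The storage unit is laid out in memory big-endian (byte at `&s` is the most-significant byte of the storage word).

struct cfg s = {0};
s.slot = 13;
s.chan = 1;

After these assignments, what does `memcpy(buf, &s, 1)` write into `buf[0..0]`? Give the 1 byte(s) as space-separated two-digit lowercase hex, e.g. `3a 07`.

1b

[1+:7] slot=13 & 0x7f = 0xd; word=0x1a
[0+:1] chan=1 & 0x1 = 0x1; word=0x1b
word = 0x1b → big-endian bytes:
  [0]=0x1b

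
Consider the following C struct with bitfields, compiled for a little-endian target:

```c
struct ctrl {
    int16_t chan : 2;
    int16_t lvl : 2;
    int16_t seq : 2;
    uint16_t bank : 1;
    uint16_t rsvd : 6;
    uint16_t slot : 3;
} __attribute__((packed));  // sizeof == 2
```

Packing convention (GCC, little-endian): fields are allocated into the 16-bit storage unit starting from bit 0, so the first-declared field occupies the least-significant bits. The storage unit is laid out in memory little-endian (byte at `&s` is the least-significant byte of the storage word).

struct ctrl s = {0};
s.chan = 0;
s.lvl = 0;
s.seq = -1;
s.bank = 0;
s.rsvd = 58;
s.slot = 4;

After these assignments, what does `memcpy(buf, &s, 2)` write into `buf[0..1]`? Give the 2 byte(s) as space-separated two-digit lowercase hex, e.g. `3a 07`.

chan (2b) val=0 bits=0x0 at bit 0: 0x0000
lvl (2b) val=0 bits=0x0 at bit 2: 0x0000
seq (2b) val=-1 bits=0x3 at bit 4: 0x0030
bank (1b) val=0 bits=0x0 at bit 6: 0x0030
rsvd (6b) val=58 bits=0x3a at bit 7: 0x1d30
slot (3b) val=4 bits=0x4 at bit 13: 0x9d30
word = 0x9d30 → little-endian bytes:
  [0]=0x30  [1]=0x9d

30 9d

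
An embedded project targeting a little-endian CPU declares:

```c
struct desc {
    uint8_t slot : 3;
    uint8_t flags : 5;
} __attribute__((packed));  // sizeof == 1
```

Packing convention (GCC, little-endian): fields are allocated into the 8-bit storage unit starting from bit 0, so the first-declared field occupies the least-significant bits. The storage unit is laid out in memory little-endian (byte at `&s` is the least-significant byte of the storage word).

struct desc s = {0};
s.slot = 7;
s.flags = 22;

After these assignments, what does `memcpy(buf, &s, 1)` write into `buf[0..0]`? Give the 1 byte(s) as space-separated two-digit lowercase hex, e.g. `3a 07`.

b7

slot:3 = 7 → 0x7 << 0 → word 0x07
flags:5 = 22 → 0x16 << 3 → word 0xb7
word = 0xb7 → little-endian bytes:
  [0]=0xb7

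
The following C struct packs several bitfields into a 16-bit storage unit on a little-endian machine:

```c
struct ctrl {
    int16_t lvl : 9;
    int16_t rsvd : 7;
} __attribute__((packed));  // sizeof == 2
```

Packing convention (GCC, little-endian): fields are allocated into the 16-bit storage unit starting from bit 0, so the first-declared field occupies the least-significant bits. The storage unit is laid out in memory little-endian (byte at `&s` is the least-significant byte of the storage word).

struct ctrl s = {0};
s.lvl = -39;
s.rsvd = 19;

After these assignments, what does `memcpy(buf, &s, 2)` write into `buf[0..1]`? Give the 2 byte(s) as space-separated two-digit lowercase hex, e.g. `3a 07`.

lvl (9b) val=-39 bits=0x1d9 at bit 0: 0x01d9
rsvd (7b) val=19 bits=0x13 at bit 9: 0x27d9
word = 0x27d9 → little-endian bytes:
  [0]=0xd9  [1]=0x27

d9 27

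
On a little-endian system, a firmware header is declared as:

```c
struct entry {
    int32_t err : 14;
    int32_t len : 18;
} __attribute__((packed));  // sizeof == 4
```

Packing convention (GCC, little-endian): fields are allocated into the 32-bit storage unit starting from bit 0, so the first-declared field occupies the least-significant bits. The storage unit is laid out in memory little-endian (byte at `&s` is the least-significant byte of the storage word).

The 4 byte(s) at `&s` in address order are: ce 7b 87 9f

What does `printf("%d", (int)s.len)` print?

[0]=0xce [1]=0x7b [2]=0x87 [3]=0x9f (little-endian) → word 0x9f877bce
err [0+:14] = (word>>0) & 0x3fff = 15310
len [14+:18] = (word>>14) & 0x3ffff = 163357  ←
len signed 18b, MSB=1: 163357 - 262144 = -98787

-98787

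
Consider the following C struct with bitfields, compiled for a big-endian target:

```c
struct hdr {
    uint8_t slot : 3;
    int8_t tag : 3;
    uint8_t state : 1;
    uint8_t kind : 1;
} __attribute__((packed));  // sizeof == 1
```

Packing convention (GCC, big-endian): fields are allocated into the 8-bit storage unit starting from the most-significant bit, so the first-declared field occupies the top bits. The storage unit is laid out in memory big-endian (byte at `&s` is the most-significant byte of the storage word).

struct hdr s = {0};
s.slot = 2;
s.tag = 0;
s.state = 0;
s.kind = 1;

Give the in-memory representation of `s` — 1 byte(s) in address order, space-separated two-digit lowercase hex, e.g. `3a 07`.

41

slot (3b) val=2 bits=0x2 at bit 5: 0x40
tag (3b) val=0 bits=0x0 at bit 2: 0x40
state (1b) val=0 bits=0x0 at bit 1: 0x40
kind (1b) val=1 bits=0x1 at bit 0: 0x41
word = 0x41 → big-endian bytes:
  [0]=0x41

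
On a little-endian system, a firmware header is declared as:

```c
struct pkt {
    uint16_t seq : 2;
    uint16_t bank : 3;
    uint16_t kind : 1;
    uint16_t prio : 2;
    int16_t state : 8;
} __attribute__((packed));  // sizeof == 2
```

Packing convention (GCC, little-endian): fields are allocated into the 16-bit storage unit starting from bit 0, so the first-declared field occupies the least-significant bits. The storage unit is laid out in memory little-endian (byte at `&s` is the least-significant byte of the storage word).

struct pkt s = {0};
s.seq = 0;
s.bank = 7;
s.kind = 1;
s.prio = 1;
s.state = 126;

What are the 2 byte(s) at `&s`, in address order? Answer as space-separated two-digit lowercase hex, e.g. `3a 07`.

seq:2 = 0 → 0x0 << 0 → word 0x0000
bank:3 = 7 → 0x7 << 2 → word 0x001c
kind:1 = 1 → 0x1 << 5 → word 0x003c
prio:2 = 1 → 0x1 << 6 → word 0x007c
state:8 = 126 → 0x7e << 8 → word 0x7e7c
word = 0x7e7c → little-endian bytes:
  [0]=0x7c  [1]=0x7e

7c 7e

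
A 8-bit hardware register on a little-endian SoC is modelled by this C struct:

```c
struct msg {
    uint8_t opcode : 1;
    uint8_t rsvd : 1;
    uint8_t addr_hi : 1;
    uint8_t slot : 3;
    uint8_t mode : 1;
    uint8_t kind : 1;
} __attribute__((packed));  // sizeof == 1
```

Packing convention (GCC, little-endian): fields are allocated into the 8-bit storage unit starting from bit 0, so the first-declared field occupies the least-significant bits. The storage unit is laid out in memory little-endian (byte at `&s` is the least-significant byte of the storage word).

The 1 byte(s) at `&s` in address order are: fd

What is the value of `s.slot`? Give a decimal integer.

7

[0]=0xfd (little-endian) → word 0xfd
opcode [0+:1] = (word>>0) & 0x1 = 1
rsvd [1+:1] = (word>>1) & 0x1 = 0
addr_hi [2+:1] = (word>>2) & 0x1 = 1
slot [3+:3] = (word>>3) & 0x7 = 7  ←
mode [6+:1] = (word>>6) & 0x1 = 1
kind [7+:1] = (word>>7) & 0x1 = 1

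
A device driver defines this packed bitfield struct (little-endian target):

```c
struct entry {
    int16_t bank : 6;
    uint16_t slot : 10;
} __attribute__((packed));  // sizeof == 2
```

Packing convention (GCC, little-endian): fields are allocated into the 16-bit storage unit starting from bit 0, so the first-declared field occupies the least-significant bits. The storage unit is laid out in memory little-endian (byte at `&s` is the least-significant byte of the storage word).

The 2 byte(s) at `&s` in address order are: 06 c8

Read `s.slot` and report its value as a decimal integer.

[0]=0x06 [1]=0xc8 (little-endian) → word 0xc806
bank [0+:6] = (word>>0) & 0x3f = 6
slot [6+:10] = (word>>6) & 0x3ff = 800  ←

800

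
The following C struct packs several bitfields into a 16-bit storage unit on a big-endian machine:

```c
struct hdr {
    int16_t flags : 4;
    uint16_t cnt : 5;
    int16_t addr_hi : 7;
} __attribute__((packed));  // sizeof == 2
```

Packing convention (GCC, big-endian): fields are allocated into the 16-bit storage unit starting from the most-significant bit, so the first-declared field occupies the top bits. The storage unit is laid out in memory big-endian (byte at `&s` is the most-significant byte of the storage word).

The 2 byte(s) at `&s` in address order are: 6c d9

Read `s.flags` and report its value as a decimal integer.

[0]=0x6c [1]=0xd9 (big-endian) → word 0x6cd9
flags:4 @ bit 12 → (0x6cd9>>12)&0xf = 0x6  ←
cnt:5 @ bit 7 → (0x6cd9>>7)&0x1f = 0x19
addr_hi:7 @ bit 0 → (0x6cd9>>0)&0x7f = 0x59
flags signed 4b, MSB=0: value = 6

6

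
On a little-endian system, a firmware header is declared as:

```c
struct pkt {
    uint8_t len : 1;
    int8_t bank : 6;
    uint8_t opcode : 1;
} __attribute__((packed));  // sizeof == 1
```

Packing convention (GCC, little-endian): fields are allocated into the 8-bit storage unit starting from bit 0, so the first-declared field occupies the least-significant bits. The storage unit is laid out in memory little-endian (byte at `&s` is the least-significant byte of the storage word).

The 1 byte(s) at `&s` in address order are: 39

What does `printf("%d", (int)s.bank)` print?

28

[0]=0x39 (little-endian) → word 0x39
len:1 @ bit 0 → (0x39>>0)&0x1 = 0x1
bank:6 @ bit 1 → (0x39>>1)&0x3f = 0x1c  ←
opcode:1 @ bit 7 → (0x39>>7)&0x1 = 0x0
bank signed 6b, MSB=0: value = 28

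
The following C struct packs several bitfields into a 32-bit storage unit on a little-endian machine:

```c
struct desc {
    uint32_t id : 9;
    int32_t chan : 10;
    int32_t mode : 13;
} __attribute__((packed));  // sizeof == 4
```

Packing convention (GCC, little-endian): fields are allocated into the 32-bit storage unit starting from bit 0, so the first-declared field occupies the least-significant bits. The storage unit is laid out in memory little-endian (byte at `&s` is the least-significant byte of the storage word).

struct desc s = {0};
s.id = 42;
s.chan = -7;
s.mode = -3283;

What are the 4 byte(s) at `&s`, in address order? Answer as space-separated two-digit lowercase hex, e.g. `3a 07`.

[0+:9] id=42 & 0x1ff = 0x2a; word=0x0000002a
[9+:10] chan=-7 & 0x3ff = 0x3f9; word=0x0007f22a
[19+:13] mode=-3283 & 0x1fff = 0x132d; word=0x996ff22a
word = 0x996ff22a → little-endian bytes:
  [0]=0x2a  [1]=0xf2  [2]=0x6f  [3]=0x99

2a f2 6f 99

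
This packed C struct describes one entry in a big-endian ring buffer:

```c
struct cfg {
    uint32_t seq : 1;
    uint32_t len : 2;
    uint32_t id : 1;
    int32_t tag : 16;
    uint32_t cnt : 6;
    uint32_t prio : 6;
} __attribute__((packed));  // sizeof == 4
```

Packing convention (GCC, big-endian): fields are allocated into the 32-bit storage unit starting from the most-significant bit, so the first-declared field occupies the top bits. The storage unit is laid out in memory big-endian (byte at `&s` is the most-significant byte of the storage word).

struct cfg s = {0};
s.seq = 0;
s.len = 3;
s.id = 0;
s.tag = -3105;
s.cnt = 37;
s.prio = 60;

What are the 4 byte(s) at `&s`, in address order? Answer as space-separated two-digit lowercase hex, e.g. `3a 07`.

6f 3d f9 7c

seq (1b) val=0 bits=0x0 at bit 31: 0x00000000
len (2b) val=3 bits=0x3 at bit 29: 0x60000000
id (1b) val=0 bits=0x0 at bit 28: 0x60000000
tag (16b) val=-3105 bits=0xf3df at bit 12: 0x6f3df000
cnt (6b) val=37 bits=0x25 at bit 6: 0x6f3df940
prio (6b) val=60 bits=0x3c at bit 0: 0x6f3df97c
word = 0x6f3df97c → big-endian bytes:
  [0]=0x6f  [1]=0x3d  [2]=0xf9  [3]=0x7c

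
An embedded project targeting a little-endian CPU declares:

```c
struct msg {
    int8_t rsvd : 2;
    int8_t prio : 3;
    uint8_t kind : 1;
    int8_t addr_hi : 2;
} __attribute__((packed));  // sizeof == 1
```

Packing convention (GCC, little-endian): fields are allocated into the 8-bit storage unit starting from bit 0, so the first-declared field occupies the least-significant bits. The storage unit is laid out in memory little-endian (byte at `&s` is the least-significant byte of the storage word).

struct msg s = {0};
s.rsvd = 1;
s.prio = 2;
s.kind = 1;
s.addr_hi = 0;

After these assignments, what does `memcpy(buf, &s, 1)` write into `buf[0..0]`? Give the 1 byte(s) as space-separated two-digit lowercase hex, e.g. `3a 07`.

29

rsvd:2 = 1 → 0x1 << 0 → word 0x01
prio:3 = 2 → 0x2 << 2 → word 0x09
kind:1 = 1 → 0x1 << 5 → word 0x29
addr_hi:2 = 0 → 0x0 << 6 → word 0x29
word = 0x29 → little-endian bytes:
  [0]=0x29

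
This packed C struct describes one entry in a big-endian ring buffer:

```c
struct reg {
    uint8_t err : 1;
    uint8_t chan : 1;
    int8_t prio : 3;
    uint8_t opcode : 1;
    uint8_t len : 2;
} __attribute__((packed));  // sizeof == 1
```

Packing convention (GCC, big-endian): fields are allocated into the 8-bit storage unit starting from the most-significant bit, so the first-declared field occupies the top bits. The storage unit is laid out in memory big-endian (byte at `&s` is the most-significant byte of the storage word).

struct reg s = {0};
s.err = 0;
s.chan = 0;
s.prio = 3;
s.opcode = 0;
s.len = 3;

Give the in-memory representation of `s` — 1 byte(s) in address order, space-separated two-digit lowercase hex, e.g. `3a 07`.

1b

err (1b) val=0 bits=0x0 at bit 7: 0x00
chan (1b) val=0 bits=0x0 at bit 6: 0x00
prio (3b) val=3 bits=0x3 at bit 3: 0x18
opcode (1b) val=0 bits=0x0 at bit 2: 0x18
len (2b) val=3 bits=0x3 at bit 0: 0x1b
word = 0x1b → big-endian bytes:
  [0]=0x1b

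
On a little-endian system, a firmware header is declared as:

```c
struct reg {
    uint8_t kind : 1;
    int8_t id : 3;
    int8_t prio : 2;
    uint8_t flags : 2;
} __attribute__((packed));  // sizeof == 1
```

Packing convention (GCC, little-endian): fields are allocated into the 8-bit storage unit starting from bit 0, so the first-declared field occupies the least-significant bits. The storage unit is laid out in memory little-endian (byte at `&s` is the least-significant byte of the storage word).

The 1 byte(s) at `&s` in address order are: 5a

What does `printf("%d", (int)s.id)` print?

-3

[0]=0x5a (little-endian) → word 0x5a
kind:1 @ bit 0 → (0x5a>>0)&0x1 = 0x0
id:3 @ bit 1 → (0x5a>>1)&0x7 = 0x5  ←
prio:2 @ bit 4 → (0x5a>>4)&0x3 = 0x1
flags:2 @ bit 6 → (0x5a>>6)&0x3 = 0x1
id signed 3b, MSB=1: 5 - 8 = -3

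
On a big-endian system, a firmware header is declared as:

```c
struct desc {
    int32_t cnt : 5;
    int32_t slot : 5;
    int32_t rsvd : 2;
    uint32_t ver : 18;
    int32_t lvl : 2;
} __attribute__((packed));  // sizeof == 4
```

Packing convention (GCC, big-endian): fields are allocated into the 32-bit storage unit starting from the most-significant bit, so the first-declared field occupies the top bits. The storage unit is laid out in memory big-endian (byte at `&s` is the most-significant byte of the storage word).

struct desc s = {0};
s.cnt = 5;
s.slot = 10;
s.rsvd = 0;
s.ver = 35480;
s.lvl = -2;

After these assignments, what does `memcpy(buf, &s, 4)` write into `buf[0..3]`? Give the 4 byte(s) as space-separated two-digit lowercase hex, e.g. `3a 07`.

2a 82 2a 62

[27+:5] cnt=5 & 0x1f = 0x5; word=0x28000000
[22+:5] slot=10 & 0x1f = 0xa; word=0x2a800000
[20+:2] rsvd=0 & 0x3 = 0x0; word=0x2a800000
[2+:18] ver=35480 & 0x3ffff = 0x8a98; word=0x2a822a60
[0+:2] lvl=-2 & 0x3 = 0x2; word=0x2a822a62
word = 0x2a822a62 → big-endian bytes:
  [0]=0x2a  [1]=0x82  [2]=0x2a  [3]=0x62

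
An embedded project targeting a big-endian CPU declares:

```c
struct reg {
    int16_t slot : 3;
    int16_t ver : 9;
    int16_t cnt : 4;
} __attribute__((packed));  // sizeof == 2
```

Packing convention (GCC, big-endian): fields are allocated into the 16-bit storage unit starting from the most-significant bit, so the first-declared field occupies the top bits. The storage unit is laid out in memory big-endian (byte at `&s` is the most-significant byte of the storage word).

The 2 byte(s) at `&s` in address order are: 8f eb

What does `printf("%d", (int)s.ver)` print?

[0]=0x8f [1]=0xeb (big-endian) → word 0x8feb
slot:3 @ bit 13 → (0x8feb>>13)&0x7 = 0x4
ver:9 @ bit 4 → (0x8feb>>4)&0x1ff = 0xfe  ←
cnt:4 @ bit 0 → (0x8feb>>0)&0xf = 0xb
ver signed 9b, MSB=0: value = 254

254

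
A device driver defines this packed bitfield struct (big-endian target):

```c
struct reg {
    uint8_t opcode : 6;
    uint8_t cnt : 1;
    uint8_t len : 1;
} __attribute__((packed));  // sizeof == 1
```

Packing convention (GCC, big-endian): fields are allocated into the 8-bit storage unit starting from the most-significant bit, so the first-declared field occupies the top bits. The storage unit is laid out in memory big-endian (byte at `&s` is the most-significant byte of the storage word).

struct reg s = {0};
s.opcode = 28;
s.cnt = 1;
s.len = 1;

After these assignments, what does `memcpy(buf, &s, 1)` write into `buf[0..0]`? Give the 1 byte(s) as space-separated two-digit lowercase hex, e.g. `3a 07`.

73

opcode (6b) val=28 bits=0x1c at bit 2: 0x70
cnt (1b) val=1 bits=0x1 at bit 1: 0x72
len (1b) val=1 bits=0x1 at bit 0: 0x73
word = 0x73 → big-endian bytes:
  [0]=0x73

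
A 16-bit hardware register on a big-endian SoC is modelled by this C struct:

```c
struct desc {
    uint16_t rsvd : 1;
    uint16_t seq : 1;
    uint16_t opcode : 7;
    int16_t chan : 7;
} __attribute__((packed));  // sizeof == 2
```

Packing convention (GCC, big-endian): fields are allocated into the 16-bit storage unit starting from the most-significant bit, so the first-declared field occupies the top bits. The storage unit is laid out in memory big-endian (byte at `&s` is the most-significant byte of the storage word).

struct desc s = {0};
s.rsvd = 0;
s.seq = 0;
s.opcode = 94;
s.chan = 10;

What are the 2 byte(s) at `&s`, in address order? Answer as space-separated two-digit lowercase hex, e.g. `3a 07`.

rsvd (1b) val=0 bits=0x0 at bit 15: 0x0000
seq (1b) val=0 bits=0x0 at bit 14: 0x0000
opcode (7b) val=94 bits=0x5e at bit 7: 0x2f00
chan (7b) val=10 bits=0xa at bit 0: 0x2f0a
word = 0x2f0a → big-endian bytes:
  [0]=0x2f  [1]=0x0a

2f 0a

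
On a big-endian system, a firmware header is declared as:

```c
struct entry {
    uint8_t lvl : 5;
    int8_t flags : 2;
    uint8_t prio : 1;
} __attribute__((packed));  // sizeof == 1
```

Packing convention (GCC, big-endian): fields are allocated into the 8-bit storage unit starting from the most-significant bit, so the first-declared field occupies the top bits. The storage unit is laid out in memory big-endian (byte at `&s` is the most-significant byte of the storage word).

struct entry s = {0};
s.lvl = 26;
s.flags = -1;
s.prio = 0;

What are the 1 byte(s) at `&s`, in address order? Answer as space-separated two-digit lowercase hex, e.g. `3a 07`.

lvl (5b) val=26 bits=0x1a at bit 3: 0xd0
flags (2b) val=-1 bits=0x3 at bit 1: 0xd6
prio (1b) val=0 bits=0x0 at bit 0: 0xd6
word = 0xd6 → big-endian bytes:
  [0]=0xd6

d6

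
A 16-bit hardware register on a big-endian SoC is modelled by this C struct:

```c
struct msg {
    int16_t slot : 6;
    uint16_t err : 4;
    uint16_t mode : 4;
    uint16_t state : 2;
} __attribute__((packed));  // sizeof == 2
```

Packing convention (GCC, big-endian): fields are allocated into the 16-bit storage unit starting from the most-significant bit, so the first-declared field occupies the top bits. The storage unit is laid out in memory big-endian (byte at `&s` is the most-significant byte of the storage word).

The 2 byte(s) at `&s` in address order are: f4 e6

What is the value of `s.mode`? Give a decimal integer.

[0]=0xf4 [1]=0xe6 (big-endian) → word 0xf4e6
slot [10+:6] = (word>>10) & 0x3f = 61
err [6+:4] = (word>>6) & 0xf = 3
mode [2+:4] = (word>>2) & 0xf = 9  ←
state [0+:2] = (word>>0) & 0x3 = 2

9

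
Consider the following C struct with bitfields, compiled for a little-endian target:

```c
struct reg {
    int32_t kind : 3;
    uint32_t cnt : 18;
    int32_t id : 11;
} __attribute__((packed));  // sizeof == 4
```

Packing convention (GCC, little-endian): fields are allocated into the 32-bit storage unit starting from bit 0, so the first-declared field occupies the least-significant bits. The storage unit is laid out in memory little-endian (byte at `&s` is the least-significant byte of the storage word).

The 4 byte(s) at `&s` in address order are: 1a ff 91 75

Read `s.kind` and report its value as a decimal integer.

2

[0]=0x1a [1]=0xff [2]=0x91 [3]=0x75 (little-endian) → word 0x7591ff1a
kind:3 @ bit 0 → (0x7591ff1a>>0)&0x7 = 0x2  ←
cnt:18 @ bit 3 → (0x7591ff1a>>3)&0x3ffff = 0x23fe3
id:11 @ bit 21 → (0x7591ff1a>>21)&0x7ff = 0x3ac
kind signed 3b, MSB=0: value = 2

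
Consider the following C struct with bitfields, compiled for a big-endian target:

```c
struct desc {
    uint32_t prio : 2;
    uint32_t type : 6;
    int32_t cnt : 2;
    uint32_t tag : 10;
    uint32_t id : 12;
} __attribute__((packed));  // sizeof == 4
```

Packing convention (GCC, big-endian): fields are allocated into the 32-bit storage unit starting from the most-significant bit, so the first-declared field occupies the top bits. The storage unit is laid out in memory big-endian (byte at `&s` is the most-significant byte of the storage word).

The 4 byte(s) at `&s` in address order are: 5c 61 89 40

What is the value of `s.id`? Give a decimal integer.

[0]=0x5c [1]=0x61 [2]=0x89 [3]=0x40 (big-endian) → word 0x5c618940
prio [30+:2] = (word>>30) & 0x3 = 1
type [24+:6] = (word>>24) & 0x3f = 28
cnt [22+:2] = (word>>22) & 0x3 = 1
tag [12+:10] = (word>>12) & 0x3ff = 536
id [0+:12] = (word>>0) & 0xfff = 2368  ←

2368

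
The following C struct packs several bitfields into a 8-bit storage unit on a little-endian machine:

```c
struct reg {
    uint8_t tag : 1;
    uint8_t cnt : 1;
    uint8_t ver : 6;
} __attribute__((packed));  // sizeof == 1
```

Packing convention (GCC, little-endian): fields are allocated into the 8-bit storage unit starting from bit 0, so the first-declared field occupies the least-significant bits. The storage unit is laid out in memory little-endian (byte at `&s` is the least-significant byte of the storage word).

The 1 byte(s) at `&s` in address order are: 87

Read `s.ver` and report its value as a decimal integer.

[0]=0x87 (little-endian) → word 0x87
tag:1 @ bit 0 → (0x87>>0)&0x1 = 0x1
cnt:1 @ bit 1 → (0x87>>1)&0x1 = 0x1
ver:6 @ bit 2 → (0x87>>2)&0x3f = 0x21  ←

33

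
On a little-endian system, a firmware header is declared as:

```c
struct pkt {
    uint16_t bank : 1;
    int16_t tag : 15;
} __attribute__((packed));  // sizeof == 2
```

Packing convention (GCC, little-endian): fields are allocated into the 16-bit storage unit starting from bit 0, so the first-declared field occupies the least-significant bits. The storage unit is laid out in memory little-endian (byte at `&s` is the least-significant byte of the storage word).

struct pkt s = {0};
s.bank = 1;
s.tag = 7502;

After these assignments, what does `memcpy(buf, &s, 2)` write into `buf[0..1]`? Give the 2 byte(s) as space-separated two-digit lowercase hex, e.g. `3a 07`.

bank:1 = 1 → 0x1 << 0 → word 0x0001
tag:15 = 7502 → 0x1d4e << 1 → word 0x3a9d
word = 0x3a9d → little-endian bytes:
  [0]=0x9d  [1]=0x3a

9d 3a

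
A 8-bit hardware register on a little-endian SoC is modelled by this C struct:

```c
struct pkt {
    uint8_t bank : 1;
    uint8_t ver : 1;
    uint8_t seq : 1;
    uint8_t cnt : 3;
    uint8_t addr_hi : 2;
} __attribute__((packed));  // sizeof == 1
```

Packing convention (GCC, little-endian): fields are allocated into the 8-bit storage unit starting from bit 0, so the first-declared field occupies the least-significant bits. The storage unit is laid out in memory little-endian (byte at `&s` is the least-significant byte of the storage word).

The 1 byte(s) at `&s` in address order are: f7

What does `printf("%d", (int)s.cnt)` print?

[0]=0xf7 (little-endian) → word 0xf7
bank:1 @ bit 0 → (0xf7>>0)&0x1 = 0x1
ver:1 @ bit 1 → (0xf7>>1)&0x1 = 0x1
seq:1 @ bit 2 → (0xf7>>2)&0x1 = 0x1
cnt:3 @ bit 3 → (0xf7>>3)&0x7 = 0x6  ←
addr_hi:2 @ bit 6 → (0xf7>>6)&0x3 = 0x3

6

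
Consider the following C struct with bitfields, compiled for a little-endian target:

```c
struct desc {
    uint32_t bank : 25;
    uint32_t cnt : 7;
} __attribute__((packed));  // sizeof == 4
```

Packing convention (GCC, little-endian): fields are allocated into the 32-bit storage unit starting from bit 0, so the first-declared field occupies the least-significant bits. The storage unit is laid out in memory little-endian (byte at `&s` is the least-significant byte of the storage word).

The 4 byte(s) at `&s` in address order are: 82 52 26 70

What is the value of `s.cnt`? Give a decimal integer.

[0]=0x82 [1]=0x52 [2]=0x26 [3]=0x70 (little-endian) → word 0x70265282
bank:25 @ bit 0 → (0x70265282>>0)&0x1ffffff = 0x265282
cnt:7 @ bit 25 → (0x70265282>>25)&0x7f = 0x38  ←

56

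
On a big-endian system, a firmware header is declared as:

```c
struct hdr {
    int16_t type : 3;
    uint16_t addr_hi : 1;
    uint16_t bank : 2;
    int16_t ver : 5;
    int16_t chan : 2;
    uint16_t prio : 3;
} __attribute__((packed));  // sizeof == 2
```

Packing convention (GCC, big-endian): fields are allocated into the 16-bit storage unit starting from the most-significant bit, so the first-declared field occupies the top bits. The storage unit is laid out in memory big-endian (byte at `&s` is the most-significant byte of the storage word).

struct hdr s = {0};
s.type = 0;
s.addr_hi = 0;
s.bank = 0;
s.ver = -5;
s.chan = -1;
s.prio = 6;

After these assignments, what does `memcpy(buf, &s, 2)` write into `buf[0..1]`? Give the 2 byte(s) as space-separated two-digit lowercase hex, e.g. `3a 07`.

03 7e

[13+:3] type=0 & 0x7 = 0x0; word=0x0000
[12+:1] addr_hi=0 & 0x1 = 0x0; word=0x0000
[10+:2] bank=0 & 0x3 = 0x0; word=0x0000
[5+:5] ver=-5 & 0x1f = 0x1b; word=0x0360
[3+:2] chan=-1 & 0x3 = 0x3; word=0x0378
[0+:3] prio=6 & 0x7 = 0x6; word=0x037e
word = 0x037e → big-endian bytes:
  [0]=0x03  [1]=0x7e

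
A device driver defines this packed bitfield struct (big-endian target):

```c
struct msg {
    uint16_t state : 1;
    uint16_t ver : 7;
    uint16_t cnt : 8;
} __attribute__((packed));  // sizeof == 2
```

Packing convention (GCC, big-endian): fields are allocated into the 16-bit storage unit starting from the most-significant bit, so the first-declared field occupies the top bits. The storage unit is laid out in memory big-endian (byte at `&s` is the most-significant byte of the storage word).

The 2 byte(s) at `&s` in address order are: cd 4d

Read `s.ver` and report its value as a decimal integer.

77

[0]=0xcd [1]=0x4d (big-endian) → word 0xcd4d
state [15+:1] = (word>>15) & 0x1 = 1
ver [8+:7] = (word>>8) & 0x7f = 77  ←
cnt [0+:8] = (word>>0) & 0xff = 77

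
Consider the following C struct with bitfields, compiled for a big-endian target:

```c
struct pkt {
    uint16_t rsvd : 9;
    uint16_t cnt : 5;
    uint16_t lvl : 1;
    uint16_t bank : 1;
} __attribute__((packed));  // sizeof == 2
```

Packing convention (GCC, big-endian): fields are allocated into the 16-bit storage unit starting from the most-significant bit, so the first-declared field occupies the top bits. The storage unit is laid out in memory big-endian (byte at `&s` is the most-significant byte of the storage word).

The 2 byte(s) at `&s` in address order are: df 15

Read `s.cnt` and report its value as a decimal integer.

5

[0]=0xdf [1]=0x15 (big-endian) → word 0xdf15
rsvd:9 @ bit 7 → (0xdf15>>7)&0x1ff = 0x1be
cnt:5 @ bit 2 → (0xdf15>>2)&0x1f = 0x5  ←
lvl:1 @ bit 1 → (0xdf15>>1)&0x1 = 0x0
bank:1 @ bit 0 → (0xdf15>>0)&0x1 = 0x1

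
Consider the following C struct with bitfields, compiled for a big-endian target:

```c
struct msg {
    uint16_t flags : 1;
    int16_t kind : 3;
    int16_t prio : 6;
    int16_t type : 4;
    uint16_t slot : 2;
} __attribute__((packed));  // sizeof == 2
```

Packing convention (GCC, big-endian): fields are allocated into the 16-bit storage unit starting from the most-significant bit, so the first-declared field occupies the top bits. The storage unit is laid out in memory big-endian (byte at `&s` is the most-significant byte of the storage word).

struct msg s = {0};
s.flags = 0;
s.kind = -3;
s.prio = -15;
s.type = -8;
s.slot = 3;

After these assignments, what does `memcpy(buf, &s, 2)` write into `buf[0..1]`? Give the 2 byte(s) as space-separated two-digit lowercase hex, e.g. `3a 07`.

flags:1 = 0 → 0x0 << 15 → word 0x0000
kind:3 = -3 → 0x5 << 12 → word 0x5000
prio:6 = -15 → 0x31 << 6 → word 0x5c40
type:4 = -8 → 0x8 << 2 → word 0x5c60
slot:2 = 3 → 0x3 << 0 → word 0x5c63
word = 0x5c63 → big-endian bytes:
  [0]=0x5c  [1]=0x63

5c 63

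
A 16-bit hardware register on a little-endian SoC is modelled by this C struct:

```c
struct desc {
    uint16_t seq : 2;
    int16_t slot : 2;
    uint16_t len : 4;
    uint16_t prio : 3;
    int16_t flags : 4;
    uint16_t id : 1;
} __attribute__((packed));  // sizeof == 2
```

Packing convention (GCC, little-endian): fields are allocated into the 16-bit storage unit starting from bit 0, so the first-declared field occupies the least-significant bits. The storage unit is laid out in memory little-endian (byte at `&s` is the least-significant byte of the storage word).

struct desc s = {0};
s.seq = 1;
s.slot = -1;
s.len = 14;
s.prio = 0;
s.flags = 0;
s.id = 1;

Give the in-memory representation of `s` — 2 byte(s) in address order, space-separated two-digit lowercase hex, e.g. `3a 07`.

ed 80

seq:2 = 1 → 0x1 << 0 → word 0x0001
slot:2 = -1 → 0x3 << 2 → word 0x000d
len:4 = 14 → 0xe << 4 → word 0x00ed
prio:3 = 0 → 0x0 << 8 → word 0x00ed
flags:4 = 0 → 0x0 << 11 → word 0x00ed
id:1 = 1 → 0x1 << 15 → word 0x80ed
word = 0x80ed → little-endian bytes:
  [0]=0xed  [1]=0x80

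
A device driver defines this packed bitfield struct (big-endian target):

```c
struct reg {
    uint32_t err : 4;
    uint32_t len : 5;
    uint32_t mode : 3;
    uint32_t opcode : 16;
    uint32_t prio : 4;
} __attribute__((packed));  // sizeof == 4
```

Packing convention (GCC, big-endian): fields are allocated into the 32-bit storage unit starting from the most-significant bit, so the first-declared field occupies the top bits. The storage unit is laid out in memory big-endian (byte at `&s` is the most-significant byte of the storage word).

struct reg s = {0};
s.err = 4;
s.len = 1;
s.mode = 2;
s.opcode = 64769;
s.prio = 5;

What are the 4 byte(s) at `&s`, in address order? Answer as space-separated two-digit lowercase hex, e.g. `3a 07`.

[28+:4] err=4 & 0xf = 0x4; word=0x40000000
[23+:5] len=1 & 0x1f = 0x1; word=0x40800000
[20+:3] mode=2 & 0x7 = 0x2; word=0x40a00000
[4+:16] opcode=64769 & 0xffff = 0xfd01; word=0x40afd010
[0+:4] prio=5 & 0xf = 0x5; word=0x40afd015
word = 0x40afd015 → big-endian bytes:
  [0]=0x40  [1]=0xaf  [2]=0xd0  [3]=0x15

40 af d0 15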